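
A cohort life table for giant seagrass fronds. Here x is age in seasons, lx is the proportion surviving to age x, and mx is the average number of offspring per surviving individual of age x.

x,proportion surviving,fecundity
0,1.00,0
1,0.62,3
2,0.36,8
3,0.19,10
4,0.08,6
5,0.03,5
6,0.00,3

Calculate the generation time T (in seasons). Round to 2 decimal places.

2.20

lx·mx: 0, 1.86, 2.88, 1.9, 0.48, 0.15, 0 → R0 = 7.27
x·lx·mx: 0, 1.86, 5.76, 5.7, 1.92, 0.75, 0 → Σ = 15.99
T = 15.99 / 7.27 = 2.19945… → 2.20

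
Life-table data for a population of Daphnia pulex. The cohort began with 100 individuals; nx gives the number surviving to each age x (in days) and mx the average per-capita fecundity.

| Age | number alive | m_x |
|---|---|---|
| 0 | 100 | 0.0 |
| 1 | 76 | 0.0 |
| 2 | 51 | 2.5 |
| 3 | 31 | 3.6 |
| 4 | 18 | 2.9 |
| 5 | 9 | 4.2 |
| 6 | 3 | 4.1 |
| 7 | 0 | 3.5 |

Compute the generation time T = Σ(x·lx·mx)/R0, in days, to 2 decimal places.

3.11

lx = nx/n0 = nx/100: 1, 0.76, 0.51, 0.31, 0.18, 0.09, 0.03, 0
lx·mx: 0, 0, 1.275, 1.116, 0.522, 0.378, 0.123, 0 → R0 = 3.414
x·lx·mx: 0, 0, 2.55, 3.348, 2.088, 1.89, 0.738, 0 → Σ = 10.614
T = 10.614 / 3.414 = 3.108963… → 3.11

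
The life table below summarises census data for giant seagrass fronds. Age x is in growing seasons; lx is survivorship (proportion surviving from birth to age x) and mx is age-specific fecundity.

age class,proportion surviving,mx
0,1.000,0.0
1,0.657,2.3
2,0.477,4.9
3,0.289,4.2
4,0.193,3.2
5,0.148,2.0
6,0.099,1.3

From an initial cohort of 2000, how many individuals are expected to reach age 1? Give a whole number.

1314

Expected survivors = N0 · l_1 = 2000 × 0.657 = 1314 → 1314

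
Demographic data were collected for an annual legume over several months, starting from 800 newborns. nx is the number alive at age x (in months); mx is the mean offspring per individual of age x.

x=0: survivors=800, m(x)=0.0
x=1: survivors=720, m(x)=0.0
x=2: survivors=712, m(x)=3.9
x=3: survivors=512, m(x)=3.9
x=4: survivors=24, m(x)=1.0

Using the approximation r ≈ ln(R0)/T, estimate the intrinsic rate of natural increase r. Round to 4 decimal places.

lx = nx/n0 = nx/800: 1, 0.9, 0.89, 0.64, 0.03
R0 = Σ lx·mx = 0 + 0 + 3.471 + 2.496 + 0.03 = 5.997
Σ x·lx·mx = 14.55; T = 14.55/5.997 = 2.42621…
r ≈ ln(R0)/T = ln(5.997)/2.42621… = 0.738294… → 0.7383

0.7383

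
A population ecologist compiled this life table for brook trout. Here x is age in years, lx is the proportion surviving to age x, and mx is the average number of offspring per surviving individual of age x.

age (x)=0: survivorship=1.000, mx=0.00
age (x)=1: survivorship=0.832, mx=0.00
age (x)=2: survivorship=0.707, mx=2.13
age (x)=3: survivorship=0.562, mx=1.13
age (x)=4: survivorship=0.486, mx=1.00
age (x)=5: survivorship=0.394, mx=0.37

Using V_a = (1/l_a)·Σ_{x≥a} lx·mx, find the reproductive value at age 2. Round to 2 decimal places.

3.92

lx·mx for x ≥ 2: 1.50591, 0.63506, 0.486, 0.14578 → sum = 2.77275
V_2 = 2.77275 / l_2 = 2.77275 / 0.707 = 3.921853… → 3.92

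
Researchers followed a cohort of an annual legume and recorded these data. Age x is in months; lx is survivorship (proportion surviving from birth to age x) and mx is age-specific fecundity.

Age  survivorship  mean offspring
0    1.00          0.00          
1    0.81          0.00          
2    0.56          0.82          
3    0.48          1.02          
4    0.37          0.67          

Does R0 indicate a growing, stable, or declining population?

R0 = Σ lx·mx = 0 + 0 + 0.4592 + 0.4896 + 0.2479 = 1.1967
R0 > 1, so the population is growing.

growing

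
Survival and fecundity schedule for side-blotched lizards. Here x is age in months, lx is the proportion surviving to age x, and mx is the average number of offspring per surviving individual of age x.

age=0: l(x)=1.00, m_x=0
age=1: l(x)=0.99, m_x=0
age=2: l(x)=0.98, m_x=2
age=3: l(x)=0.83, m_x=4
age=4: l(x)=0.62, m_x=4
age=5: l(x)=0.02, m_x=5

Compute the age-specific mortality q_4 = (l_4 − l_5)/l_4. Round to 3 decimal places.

0.968

q_4 = (l_4 − l_5) / l_4 = (0.62 − 0.02) / 0.62
     = 0.6 / 0.62 = 0.967742… → 0.968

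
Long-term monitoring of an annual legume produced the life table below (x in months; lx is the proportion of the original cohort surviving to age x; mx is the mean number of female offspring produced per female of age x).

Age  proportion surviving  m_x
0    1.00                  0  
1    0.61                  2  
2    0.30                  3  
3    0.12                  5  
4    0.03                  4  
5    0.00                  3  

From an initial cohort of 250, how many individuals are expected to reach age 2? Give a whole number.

Expected survivors = N0 · l_2 = 250 × 0.30 = 75 → 75

75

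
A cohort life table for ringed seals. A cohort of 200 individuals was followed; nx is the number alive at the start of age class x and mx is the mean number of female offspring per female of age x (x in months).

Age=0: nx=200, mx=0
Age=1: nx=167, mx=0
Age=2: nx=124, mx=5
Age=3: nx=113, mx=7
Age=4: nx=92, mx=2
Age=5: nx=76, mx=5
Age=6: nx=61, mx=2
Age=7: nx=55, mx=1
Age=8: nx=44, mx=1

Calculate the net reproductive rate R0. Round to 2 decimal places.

10.98

lx = nx/n0 = nx/200: 1, 0.835, 0.62, 0.565, 0.46, 0.38, 0.305, 0.275, 0.22
lx·mx by age: 0, 0, 3.1, 3.955, 0.92, 1.9, 0.61, 0.275, 0.22
R0 = Σ lx·mx = 10.98 → 10.98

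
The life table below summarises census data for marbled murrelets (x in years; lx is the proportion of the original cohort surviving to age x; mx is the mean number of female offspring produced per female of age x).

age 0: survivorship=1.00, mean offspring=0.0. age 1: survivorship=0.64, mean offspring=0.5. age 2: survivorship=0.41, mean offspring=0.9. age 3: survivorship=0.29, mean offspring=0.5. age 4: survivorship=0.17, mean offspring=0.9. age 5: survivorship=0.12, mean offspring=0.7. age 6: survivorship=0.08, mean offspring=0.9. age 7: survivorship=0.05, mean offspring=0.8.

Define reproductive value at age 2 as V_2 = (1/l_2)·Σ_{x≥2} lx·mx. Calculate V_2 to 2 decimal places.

lx·mx for x ≥ 2: 0.369, 0.145, 0.153, 0.084, 0.072, 0.04 → sum = 0.863
V_2 = 0.863 / l_2 = 0.863 / 0.41 = 2.104878… → 2.10

2.10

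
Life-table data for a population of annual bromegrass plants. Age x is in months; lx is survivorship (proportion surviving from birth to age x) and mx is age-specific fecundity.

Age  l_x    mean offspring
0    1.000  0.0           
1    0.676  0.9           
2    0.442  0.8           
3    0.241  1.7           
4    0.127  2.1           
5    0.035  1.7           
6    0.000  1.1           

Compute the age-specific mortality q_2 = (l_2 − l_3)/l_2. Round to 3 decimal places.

0.455

q_2 = (l_2 − l_3) / l_2 = (0.442 − 0.241) / 0.442
     = 0.201 / 0.442 = 0.454751… → 0.455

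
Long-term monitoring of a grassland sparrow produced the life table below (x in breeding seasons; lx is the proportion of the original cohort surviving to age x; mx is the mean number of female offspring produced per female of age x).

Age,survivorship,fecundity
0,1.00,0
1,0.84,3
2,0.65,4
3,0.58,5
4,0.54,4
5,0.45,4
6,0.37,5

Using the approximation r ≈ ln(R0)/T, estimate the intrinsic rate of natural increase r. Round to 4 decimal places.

R0 = Σ lx·mx = 0 + 2.52 + 2.6 + 2.9 + 2.16 + 1.8 + 1.85 = 13.83
Σ x·lx·mx = 45.16; T = 45.16/13.83 = 3.26537…
r ≈ ln(R0)/T = ln(13.83)/3.26537… = 0.804455… → 0.8045

0.8045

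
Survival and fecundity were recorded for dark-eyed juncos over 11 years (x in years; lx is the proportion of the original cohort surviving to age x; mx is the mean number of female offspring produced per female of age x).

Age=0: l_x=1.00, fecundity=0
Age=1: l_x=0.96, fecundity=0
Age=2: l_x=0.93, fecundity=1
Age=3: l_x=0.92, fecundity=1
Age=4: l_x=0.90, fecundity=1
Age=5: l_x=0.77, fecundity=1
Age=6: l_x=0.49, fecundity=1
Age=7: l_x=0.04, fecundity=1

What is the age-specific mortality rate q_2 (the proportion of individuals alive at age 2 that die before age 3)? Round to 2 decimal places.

0.01

q_2 = (l_2 − l_3) / l_2 = (0.93 − 0.92) / 0.93
     = 0.01 / 0.93 = 0.010753… → 0.01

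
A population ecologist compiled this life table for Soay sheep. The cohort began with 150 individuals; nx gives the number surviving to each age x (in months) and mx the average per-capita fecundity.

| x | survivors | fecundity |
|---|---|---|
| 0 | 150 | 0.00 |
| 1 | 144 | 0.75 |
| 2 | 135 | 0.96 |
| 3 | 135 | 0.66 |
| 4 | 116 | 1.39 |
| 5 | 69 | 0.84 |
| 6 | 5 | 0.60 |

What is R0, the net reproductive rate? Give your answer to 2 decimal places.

lx = nx/n0 = nx/150: 1, 0.96, 0.9, 0.9, 0.77333…, 0.46, 0.03333…
lx·mx by age: 0, 0.72, 0.864, 0.594, 1.074933…, 0.3864, 0.02…
R0 = Σ lx·mx = 3.659333… → 3.66

3.66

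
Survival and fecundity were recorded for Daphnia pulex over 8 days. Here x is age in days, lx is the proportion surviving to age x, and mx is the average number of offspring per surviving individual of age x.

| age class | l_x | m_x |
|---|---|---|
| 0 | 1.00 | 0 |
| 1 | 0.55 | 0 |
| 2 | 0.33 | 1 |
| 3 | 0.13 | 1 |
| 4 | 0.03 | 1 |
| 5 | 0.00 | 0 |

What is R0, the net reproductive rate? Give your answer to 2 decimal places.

lx·mx by age: 0, 0, 0.33, 0.13, 0.03, 0
R0 = Σ lx·mx = 0.49 → 0.49

0.49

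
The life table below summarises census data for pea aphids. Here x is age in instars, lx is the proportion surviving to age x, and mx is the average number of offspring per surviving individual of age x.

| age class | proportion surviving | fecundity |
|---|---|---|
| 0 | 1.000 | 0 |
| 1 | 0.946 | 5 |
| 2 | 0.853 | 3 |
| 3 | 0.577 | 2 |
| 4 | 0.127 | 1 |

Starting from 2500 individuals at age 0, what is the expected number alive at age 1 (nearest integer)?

2365

Expected survivors = N0 · l_1 = 2500 × 0.946 = 2365 → 2365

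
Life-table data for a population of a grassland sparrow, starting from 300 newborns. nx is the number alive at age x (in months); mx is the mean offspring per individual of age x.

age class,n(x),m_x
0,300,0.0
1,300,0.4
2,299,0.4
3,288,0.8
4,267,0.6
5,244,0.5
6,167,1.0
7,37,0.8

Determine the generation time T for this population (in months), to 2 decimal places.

lx = nx/n0 = nx/300: 1, 1, 0.99667…, 0.96, 0.89, 0.81333…, 0.55667…, 0.12333…
lx·mx: 0, 0.4, 0.398667…, 0.768, 0.534, 0.406667…, 0.556667…, 0.098667… → R0 = 3.162667…
x·lx·mx: 0, 0.4, 0.797333…, 2.304, 2.136, 2.033333…, 3.34…, 0.690667… → Σ = 11.701333…
T = 11.701333… / 3.162667… = 3.699831… → 3.70

3.70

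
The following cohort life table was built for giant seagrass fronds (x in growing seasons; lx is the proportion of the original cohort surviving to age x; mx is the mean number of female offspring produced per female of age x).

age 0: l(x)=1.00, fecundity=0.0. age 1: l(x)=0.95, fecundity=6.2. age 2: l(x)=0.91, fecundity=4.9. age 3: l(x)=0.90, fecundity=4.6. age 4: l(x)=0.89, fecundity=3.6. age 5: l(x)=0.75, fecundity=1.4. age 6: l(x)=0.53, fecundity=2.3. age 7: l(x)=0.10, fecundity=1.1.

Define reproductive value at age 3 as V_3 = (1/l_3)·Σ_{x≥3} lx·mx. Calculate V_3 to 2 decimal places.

lx·mx for x ≥ 3: 4.14, 3.204, 1.05, 1.219, 0.11 → sum = 9.723
V_3 = 9.723 / l_3 = 9.723 / 0.9 = 10.803333… → 10.80

10.80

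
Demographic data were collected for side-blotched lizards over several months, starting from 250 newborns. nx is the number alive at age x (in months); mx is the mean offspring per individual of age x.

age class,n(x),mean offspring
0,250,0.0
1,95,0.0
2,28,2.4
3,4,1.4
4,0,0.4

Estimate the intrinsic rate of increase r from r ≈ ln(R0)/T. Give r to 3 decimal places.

-0.594

lx = nx/n0 = nx/250: 1, 0.38, 0.112, 0.016, 0
R0 = Σ lx·mx = 0 + 0 + 0.2688 + 0.0224 + 0 = 0.2912
Σ x·lx·mx = 0.6048; T = 0.6048/0.2912 = 2.07692…
r ≈ ln(R0)/T = ln(0.2912)/2.07692… = -0.59403… → -0.594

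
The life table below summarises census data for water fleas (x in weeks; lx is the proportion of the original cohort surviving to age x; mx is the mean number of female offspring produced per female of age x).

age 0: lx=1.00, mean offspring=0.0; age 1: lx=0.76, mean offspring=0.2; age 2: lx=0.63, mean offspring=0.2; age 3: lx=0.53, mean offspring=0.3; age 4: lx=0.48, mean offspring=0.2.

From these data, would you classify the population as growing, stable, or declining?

R0 = Σ lx·mx = 0 + 0.152 + 0.126 + 0.159 + 0.096 = 0.533
R0 < 1, so the population is declining.

declining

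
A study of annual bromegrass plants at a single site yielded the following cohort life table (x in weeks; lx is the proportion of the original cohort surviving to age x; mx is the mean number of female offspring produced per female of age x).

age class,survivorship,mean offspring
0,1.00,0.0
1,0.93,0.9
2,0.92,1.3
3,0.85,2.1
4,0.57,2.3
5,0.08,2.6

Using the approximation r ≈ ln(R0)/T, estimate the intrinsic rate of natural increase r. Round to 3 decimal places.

R0 = Σ lx·mx = 0 + 0.837 + 1.196 + 1.785 + 1.311 + 0.208 = 5.337
Σ x·lx·mx = 14.868; T = 14.868/5.337 = 2.78583…
r ≈ ln(R0)/T = ln(5.337)/2.78583… = 0.60114… → 0.601

0.601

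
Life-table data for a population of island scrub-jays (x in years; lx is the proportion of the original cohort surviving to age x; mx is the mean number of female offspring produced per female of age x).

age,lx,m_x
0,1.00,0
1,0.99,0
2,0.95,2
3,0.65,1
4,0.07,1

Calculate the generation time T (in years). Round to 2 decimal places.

2.30

lx·mx: 0, 0, 1.9, 0.65, 0.07 → R0 = 2.62
x·lx·mx: 0, 0, 3.8, 1.95, 0.28 → Σ = 6.03
T = 6.03 / 2.62 = 2.301527… → 2.30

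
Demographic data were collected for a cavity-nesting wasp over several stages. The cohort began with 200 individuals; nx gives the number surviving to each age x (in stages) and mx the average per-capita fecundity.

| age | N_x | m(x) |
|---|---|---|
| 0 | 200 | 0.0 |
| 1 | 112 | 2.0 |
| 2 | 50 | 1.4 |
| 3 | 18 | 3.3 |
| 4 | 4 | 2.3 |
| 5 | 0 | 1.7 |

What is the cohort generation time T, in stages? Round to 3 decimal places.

1.597

lx = nx/n0 = nx/200: 1, 0.56, 0.25, 0.09, 0.02, 0
lx·mx: 0, 1.12, 0.35, 0.297, 0.046, 0 → R0 = 1.813
x·lx·mx: 0, 1.12, 0.7, 0.891, 0.184, 0 → Σ = 2.895
T = 2.895 / 1.813 = 1.596801… → 1.597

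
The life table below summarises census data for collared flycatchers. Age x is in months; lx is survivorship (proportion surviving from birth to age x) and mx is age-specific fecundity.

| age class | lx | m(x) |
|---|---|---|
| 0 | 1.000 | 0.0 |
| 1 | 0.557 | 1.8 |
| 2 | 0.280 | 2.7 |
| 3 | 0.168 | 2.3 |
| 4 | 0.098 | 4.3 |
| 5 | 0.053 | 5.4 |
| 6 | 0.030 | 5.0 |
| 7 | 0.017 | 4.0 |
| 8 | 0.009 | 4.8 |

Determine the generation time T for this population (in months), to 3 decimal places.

2.734

lx·mx: 0, 1.0026, 0.756, 0.3864, 0.4214, 0.2862, 0.15, 0.068, 0.0432 → R0 = 3.1138
x·lx·mx: 0, 1.0026, 1.512, 1.1592, 1.6856, 1.431, 0.9, 0.476, 0.3456 → Σ = 8.512
T = 8.512 / 3.1138 = 2.733637… → 2.734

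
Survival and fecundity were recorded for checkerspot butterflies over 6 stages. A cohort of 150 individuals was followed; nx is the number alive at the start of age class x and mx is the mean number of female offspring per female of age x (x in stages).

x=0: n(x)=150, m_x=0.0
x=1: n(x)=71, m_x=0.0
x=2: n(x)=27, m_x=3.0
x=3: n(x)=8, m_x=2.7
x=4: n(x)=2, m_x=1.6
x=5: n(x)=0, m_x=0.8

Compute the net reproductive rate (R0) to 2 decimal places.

0.71

lx = nx/n0 = nx/150: 1, 0.47333…, 0.18, 0.05333…, 0.01333…, 0
lx·mx by age: 0, 0, 0.54, 0.144…, 0.021333…, 0
R0 = Σ lx·mx = 0.705333… → 0.71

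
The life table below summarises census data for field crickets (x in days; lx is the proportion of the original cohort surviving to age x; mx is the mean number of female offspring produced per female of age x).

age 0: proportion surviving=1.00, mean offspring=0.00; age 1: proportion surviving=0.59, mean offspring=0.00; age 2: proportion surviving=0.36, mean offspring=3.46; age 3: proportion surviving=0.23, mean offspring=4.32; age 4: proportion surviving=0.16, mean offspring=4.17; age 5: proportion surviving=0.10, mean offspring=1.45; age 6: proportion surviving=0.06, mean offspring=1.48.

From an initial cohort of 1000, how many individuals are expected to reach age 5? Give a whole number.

100

Expected survivors = N0 · l_5 = 1000 × 0.10 = 100 → 100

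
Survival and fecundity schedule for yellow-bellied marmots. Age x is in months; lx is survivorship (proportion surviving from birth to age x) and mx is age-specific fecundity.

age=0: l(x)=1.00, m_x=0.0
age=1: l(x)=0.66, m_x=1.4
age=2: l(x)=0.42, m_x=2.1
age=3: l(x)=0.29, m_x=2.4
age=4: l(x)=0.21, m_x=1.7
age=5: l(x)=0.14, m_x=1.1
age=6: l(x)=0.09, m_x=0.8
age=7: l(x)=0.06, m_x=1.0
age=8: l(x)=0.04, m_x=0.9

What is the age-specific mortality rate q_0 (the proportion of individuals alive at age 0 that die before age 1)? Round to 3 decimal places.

0.340

q_0 = (l_0 − l_1) / l_0 = (1 − 0.66) / 1
     = 0.34 / 1 = 0.34 → 0.340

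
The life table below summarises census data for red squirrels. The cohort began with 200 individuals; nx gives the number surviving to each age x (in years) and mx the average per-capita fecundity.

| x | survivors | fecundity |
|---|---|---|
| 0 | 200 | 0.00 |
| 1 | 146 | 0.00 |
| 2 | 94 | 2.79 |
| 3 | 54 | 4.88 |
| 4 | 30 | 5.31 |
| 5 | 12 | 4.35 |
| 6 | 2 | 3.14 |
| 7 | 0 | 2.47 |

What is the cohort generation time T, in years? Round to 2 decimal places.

lx = nx/n0 = nx/200: 1, 0.73, 0.47, 0.27, 0.15, 0.06, 0.01, 0
lx·mx: 0, 0, 1.3113, 1.3176, 0.7965, 0.261, 0.0314, 0 → R0 = 3.7178
x·lx·mx: 0, 0, 2.6226, 3.9528, 3.186, 1.305, 0.1884, 0 → Σ = 11.2548
T = 11.2548 / 3.7178 = 3.027274… → 3.03

3.03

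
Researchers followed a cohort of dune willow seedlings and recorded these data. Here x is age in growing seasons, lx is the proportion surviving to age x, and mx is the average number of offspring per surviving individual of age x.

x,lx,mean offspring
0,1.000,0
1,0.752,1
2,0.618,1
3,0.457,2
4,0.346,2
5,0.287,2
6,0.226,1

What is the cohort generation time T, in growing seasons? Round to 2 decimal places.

3.10

lx·mx: 0, 0.752, 0.618, 0.914, 0.692, 0.574, 0.226 → R0 = 3.776
x·lx·mx: 0, 0.752, 1.236, 2.742, 2.768, 2.87, 1.356 → Σ = 11.724
T = 11.724 / 3.776 = 3.104873… → 3.10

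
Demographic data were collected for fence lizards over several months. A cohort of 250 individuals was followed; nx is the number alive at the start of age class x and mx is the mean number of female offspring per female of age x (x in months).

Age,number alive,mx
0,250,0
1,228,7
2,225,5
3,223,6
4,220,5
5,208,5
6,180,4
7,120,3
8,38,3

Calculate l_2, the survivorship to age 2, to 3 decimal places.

l_2 = n_2/n_0 = 225/250 = 0.9 → 0.900

0.900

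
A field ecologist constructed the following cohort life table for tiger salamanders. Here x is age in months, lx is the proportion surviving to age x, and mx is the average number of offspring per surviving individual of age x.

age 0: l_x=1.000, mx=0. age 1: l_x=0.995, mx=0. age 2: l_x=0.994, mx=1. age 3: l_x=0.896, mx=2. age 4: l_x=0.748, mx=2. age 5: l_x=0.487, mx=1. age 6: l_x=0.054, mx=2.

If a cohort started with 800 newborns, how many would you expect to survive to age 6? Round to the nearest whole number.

Expected survivors = N0 · l_6 = 800 × 0.054 = 43.2 → 43

43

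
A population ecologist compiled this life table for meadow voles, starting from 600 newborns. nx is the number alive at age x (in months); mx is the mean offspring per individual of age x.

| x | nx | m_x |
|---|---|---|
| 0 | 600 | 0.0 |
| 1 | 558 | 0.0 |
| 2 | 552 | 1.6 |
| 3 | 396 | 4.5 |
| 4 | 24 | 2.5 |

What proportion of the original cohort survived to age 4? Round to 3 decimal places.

l_4 = n_4/n_0 = 24/600 = 0.04 → 0.040

0.040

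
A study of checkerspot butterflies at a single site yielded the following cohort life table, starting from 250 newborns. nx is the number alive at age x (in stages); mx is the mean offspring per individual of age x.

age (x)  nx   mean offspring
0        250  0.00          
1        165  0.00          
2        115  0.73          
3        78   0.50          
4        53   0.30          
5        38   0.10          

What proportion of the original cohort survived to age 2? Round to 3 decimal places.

l_2 = n_2/n_0 = 115/250 = 0.46 → 0.460

0.460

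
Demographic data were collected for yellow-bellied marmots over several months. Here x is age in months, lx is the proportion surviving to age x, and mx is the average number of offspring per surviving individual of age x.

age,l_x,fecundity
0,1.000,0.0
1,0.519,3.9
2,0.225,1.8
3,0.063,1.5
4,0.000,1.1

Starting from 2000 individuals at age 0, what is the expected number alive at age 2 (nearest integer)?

Expected survivors = N0 · l_2 = 2000 × 0.225 = 450 → 450

450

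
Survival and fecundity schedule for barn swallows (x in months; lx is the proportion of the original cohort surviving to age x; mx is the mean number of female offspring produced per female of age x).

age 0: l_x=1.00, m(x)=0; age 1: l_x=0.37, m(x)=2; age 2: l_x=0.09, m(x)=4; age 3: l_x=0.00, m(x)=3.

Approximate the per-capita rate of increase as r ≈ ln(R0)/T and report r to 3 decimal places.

0.072

R0 = Σ lx·mx = 0 + 0.74 + 0.36 + 0 = 1.1
Σ x·lx·mx = 1.46; T = 1.46/1.1 = 1.32727…
r ≈ ln(R0)/T = ln(1.1)/1.32727… = 0.07181… → 0.072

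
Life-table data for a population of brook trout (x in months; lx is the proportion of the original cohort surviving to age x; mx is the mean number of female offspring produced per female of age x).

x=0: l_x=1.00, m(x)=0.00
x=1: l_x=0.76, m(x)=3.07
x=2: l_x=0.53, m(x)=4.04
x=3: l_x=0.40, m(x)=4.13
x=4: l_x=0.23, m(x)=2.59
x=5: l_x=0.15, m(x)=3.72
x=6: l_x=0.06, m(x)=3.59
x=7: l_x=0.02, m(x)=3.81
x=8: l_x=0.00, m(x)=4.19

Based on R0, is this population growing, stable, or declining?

R0 = Σ lx·mx = 0 + 2.3332 + 2.1412 + 1.652 + 0.5957 + 0.558 + 0.2154 + 0.0762 + 0 = 7.5717
R0 > 1, so the population is growing.

growing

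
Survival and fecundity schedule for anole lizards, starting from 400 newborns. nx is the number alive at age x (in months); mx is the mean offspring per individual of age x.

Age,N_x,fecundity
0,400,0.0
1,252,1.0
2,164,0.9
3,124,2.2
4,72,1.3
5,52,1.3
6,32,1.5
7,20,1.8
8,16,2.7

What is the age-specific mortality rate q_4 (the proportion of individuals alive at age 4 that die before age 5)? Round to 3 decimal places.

0.278

lx = nx/n0 = nx/400: 1, 0.63, 0.41, 0.31, 0.18, 0.13, 0.08, 0.05, 0.04
q_4 = (l_4 − l_5) / l_4 = (0.18 − 0.13) / 0.18
     = 0.05 / 0.18 = 0.277778… → 0.278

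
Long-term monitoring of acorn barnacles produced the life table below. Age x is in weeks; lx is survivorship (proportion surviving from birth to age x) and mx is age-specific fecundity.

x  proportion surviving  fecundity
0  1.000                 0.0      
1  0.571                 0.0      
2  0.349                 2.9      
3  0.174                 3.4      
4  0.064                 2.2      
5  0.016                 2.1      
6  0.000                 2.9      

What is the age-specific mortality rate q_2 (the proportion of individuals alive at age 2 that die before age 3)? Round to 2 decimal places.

0.50

q_2 = (l_2 − l_3) / l_2 = (0.349 − 0.174) / 0.349
     = 0.175 / 0.349 = 0.501433… → 0.50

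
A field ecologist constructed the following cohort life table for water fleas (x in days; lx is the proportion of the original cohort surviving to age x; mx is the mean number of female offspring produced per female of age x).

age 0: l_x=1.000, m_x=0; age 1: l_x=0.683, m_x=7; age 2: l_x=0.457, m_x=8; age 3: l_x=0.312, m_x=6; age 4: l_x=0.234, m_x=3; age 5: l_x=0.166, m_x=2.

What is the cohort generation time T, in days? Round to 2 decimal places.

lx·mx: 0, 4.781, 3.656, 1.872, 0.702, 0.332 → R0 = 11.343
x·lx·mx: 0, 4.781, 7.312, 5.616, 2.808, 1.66 → Σ = 22.177
T = 22.177 / 11.343 = 1.955127… → 1.96

1.96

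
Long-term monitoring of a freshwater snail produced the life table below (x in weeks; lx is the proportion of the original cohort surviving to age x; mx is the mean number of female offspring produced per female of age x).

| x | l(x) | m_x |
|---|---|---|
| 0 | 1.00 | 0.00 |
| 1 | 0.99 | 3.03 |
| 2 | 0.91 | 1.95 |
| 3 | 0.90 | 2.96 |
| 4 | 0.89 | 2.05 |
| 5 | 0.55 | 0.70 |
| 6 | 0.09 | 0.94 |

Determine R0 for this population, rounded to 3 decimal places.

9.732

lx·mx by age: 0, 2.9997, 1.7745, 2.664, 1.8245, 0.385, 0.0846
R0 = Σ lx·mx = 9.7323 → 9.732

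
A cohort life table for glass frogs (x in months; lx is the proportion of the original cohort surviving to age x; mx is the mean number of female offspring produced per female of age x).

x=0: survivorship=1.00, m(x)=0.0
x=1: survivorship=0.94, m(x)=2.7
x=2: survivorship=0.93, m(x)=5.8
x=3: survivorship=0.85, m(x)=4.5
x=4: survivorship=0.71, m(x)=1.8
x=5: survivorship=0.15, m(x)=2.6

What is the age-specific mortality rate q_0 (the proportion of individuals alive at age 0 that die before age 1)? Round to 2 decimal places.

q_0 = (l_0 − l_1) / l_0 = (1 − 0.94) / 1
     = 0.06 / 1 = 0.06 → 0.06

0.06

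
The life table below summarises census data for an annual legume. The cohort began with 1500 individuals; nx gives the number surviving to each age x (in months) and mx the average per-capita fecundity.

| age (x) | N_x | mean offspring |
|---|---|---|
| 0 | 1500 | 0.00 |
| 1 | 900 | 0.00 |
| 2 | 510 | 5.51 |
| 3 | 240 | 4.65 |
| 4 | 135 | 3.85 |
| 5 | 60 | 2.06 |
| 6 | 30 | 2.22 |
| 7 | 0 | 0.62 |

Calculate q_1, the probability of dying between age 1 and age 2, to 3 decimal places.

0.433

lx = nx/n0 = nx/1500: 1, 0.6, 0.34, 0.16, 0.09, 0.04, 0.02, 0
q_1 = (l_1 − l_2) / l_1 = (0.6 − 0.34) / 0.6
     = 0.26 / 0.6 = 0.433333… → 0.433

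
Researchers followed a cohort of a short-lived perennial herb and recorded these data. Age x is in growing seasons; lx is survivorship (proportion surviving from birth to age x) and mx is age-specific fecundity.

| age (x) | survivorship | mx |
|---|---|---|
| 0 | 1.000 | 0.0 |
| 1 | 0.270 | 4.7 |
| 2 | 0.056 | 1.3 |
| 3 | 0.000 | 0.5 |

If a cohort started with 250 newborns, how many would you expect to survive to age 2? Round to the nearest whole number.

14

Expected survivors = N0 · l_2 = 250 × 0.056 = 14 → 14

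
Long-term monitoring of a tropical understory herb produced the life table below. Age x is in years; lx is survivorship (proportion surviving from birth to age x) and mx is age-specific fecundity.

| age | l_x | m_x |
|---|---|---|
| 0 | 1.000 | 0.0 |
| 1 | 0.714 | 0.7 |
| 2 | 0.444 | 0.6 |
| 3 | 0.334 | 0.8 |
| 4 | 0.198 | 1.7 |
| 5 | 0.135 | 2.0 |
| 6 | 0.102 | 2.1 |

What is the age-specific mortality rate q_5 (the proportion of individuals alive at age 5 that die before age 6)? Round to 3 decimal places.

q_5 = (l_5 − l_6) / l_5 = (0.135 − 0.102) / 0.135
     = 0.033 / 0.135 = 0.244444… → 0.244

0.244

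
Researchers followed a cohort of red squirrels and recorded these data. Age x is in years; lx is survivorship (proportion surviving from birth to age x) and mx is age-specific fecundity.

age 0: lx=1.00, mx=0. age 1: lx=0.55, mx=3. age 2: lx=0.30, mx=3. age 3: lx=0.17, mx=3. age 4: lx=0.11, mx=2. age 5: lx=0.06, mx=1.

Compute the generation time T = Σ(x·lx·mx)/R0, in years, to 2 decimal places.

1.84

lx·mx: 0, 1.65, 0.9, 0.51, 0.22, 0.06 → R0 = 3.34
x·lx·mx: 0, 1.65, 1.8, 1.53, 0.88, 0.3 → Σ = 6.16
T = 6.16 / 3.34 = 1.844311… → 1.84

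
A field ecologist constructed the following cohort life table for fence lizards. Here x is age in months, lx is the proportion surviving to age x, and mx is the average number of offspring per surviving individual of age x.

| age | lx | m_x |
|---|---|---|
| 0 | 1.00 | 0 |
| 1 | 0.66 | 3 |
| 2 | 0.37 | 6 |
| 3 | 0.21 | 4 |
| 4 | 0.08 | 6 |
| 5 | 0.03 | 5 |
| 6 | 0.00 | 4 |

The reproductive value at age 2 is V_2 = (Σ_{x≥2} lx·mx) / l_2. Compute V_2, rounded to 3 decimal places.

9.973

lx·mx for x ≥ 2: 2.22, 0.84, 0.48, 0.15, 0 → sum = 3.69
V_2 = 3.69 / l_2 = 3.69 / 0.37 = 9.972973… → 9.973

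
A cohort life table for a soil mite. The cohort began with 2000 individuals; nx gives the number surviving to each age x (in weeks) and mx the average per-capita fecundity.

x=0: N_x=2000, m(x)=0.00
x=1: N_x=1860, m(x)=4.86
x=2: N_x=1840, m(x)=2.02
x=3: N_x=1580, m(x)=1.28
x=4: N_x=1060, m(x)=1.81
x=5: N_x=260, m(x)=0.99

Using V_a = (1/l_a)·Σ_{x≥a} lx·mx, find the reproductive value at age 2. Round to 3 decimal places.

lx = nx/n0 = nx/2000: 1, 0.93, 0.92, 0.79, 0.53, 0.13
lx·mx for x ≥ 2: 1.8584, 1.0112, 0.9593, 0.1287 → sum = 3.9576
V_2 = 3.9576 / l_2 = 3.9576 / 0.92 = 4.301739… → 4.302

4.302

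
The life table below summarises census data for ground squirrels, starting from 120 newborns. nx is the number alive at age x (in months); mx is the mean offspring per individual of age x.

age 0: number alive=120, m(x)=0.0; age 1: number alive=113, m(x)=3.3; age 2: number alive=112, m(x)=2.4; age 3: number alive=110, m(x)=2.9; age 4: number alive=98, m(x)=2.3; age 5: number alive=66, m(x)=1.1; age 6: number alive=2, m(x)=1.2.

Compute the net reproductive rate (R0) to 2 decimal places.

lx = nx/n0 = nx/120: 1, 0.94167…, 0.93333…, 0.91667…, 0.81667…, 0.55, 0.01667…
lx·mx by age: 0, 3.1075…, 2.24…, 2.658333…, 1.878333…, 0.605, 0.02…
R0 = Σ lx·mx = 10.509167… → 10.51

10.51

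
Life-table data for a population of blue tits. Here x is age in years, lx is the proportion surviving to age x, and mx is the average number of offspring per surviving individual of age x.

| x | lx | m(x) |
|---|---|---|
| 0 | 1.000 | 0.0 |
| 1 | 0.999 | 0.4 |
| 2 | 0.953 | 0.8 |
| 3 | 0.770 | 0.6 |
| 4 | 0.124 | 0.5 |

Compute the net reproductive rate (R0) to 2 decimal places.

lx·mx by age: 0, 0.3996, 0.7624, 0.462, 0.062
R0 = Σ lx·mx = 1.686 → 1.69

1.69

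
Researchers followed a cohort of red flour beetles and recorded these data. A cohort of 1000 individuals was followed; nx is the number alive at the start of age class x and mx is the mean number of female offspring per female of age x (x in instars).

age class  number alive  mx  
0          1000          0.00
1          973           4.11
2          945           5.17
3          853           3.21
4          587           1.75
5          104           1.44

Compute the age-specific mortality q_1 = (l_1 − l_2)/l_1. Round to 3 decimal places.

0.029

lx = nx/n0 = nx/1000: 1, 0.973, 0.945, 0.853, 0.587, 0.104
q_1 = (l_1 − l_2) / l_1 = (0.973 − 0.945) / 0.973
     = 0.028 / 0.973 = 0.028777… → 0.029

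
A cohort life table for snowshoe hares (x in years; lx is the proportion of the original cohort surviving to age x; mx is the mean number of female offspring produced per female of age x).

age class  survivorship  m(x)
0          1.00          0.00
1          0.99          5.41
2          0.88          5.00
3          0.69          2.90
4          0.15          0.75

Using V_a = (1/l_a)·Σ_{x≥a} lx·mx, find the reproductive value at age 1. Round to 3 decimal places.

lx·mx for x ≥ 1: 5.3559, 4.4, 2.001, 0.1125 → sum = 11.8694
V_1 = 11.8694 / l_1 = 11.8694 / 0.99 = 11.989293… → 11.989

11.989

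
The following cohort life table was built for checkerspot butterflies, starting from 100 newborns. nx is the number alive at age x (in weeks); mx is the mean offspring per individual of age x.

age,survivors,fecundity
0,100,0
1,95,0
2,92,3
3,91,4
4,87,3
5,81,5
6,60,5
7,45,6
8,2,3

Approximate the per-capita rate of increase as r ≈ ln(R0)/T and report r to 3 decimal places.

lx = nx/n0 = nx/100: 1, 0.95, 0.92, 0.91, 0.87, 0.81, 0.6, 0.45, 0.02
R0 = Σ lx·mx = 0 + 0 + 2.76 + 3.64 + 2.61 + 4.05 + 3 + 2.7 + 0.06 = 18.82
Σ x·lx·mx = 84.51; T = 84.51/18.82 = 4.49044…
r ≈ ln(R0)/T = ln(18.82)/4.49044… = 0.65359… → 0.654

0.654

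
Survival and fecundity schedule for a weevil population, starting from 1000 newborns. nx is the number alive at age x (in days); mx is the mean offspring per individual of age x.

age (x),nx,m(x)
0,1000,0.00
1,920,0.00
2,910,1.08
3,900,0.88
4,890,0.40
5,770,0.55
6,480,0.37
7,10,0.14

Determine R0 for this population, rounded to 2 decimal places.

2.73

lx = nx/n0 = nx/1000: 1, 0.92, 0.91, 0.9, 0.89, 0.77, 0.48, 0.01
lx·mx by age: 0, 0, 0.9828, 0.792, 0.356, 0.4235, 0.1776, 0.0014
R0 = Σ lx·mx = 2.7333 → 2.73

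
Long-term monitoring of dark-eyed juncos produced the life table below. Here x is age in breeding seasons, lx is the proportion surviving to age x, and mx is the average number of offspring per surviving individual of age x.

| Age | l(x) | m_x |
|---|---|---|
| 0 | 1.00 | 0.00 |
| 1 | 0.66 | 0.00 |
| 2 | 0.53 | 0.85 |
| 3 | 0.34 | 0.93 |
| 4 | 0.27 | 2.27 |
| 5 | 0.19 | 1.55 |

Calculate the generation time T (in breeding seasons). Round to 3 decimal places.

3.449

lx·mx: 0, 0, 0.4505, 0.3162, 0.6129, 0.2945 → R0 = 1.6741
x·lx·mx: 0, 0, 0.901, 0.9486, 2.4516, 1.4725 → Σ = 5.7737
T = 5.7737 / 1.6741 = 3.448838… → 3.449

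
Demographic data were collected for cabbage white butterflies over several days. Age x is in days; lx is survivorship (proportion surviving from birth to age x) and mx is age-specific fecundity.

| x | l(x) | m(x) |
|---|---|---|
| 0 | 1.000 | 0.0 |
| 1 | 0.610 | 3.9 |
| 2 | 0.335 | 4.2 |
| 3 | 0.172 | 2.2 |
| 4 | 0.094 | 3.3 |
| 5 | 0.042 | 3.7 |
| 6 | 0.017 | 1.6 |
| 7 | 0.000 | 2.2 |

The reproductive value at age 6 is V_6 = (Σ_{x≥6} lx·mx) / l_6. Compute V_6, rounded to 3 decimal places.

1.600

lx·mx for x ≥ 6: 0.0272, 0 → sum = 0.0272
V_6 = 0.0272 / l_6 = 0.0272 / 0.017 = 1.6 → 1.600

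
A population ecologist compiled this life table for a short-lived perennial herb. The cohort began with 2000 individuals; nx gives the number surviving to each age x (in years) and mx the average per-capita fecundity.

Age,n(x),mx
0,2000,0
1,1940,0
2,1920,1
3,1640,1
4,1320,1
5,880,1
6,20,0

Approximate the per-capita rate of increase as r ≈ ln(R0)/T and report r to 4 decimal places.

lx = nx/n0 = nx/2000: 1, 0.97, 0.96, 0.82, 0.66, 0.44, 0.01
R0 = Σ lx·mx = 0 + 0 + 0.96 + 0.82 + 0.66 + 0.44 + 0 = 2.88
Σ x·lx·mx = 9.22; T = 9.22/2.88 = 3.20139…
r ≈ ln(R0)/T = ln(2.88)/3.20139… = 0.330416… → 0.3304

0.3304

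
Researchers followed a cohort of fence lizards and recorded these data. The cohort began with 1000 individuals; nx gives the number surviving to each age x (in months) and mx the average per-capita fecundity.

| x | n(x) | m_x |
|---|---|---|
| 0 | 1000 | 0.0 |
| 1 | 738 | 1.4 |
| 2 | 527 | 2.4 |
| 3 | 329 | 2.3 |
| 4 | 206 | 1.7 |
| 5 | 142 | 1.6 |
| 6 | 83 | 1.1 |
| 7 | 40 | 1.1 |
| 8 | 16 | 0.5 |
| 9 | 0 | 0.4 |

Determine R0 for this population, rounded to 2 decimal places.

3.78

lx = nx/n0 = nx/1000: 1, 0.738, 0.527, 0.329, 0.206, 0.142, 0.083, 0.04, 0.016, 0
lx·mx by age: 0, 1.0332, 1.2648, 0.7567, 0.3502, 0.2272, 0.0913, 0.044, 0.008, 0
R0 = Σ lx·mx = 3.7754 → 3.78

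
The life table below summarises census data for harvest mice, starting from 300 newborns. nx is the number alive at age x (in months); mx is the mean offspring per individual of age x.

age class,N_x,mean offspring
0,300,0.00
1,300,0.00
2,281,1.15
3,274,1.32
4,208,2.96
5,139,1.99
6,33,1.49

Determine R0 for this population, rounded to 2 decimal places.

lx = nx/n0 = nx/300: 1, 1, 0.93667…, 0.91333…, 0.69333…, 0.46333…, 0.11
lx·mx by age: 0, 0, 1.077167…, 1.2056…, 2.052267…, 0.922033…, 0.1639
R0 = Σ lx·mx = 5.420967… → 5.42

5.42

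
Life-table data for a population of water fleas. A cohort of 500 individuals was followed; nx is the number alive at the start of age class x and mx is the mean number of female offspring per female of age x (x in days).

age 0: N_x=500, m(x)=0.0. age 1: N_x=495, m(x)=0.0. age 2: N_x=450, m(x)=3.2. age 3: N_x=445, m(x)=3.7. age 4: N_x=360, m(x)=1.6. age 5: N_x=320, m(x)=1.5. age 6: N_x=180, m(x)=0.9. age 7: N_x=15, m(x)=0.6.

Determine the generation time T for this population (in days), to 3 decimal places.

lx = nx/n0 = nx/500: 1, 0.99, 0.9, 0.89, 0.72, 0.64, 0.36, 0.03
lx·mx: 0, 0, 2.88, 3.293, 1.152, 0.96, 0.324, 0.018 → R0 = 8.627
x·lx·mx: 0, 0, 5.76, 9.879, 4.608, 4.8, 1.944, 0.126 → Σ = 27.117
T = 27.117 / 8.627 = 3.143271… → 3.143

3.143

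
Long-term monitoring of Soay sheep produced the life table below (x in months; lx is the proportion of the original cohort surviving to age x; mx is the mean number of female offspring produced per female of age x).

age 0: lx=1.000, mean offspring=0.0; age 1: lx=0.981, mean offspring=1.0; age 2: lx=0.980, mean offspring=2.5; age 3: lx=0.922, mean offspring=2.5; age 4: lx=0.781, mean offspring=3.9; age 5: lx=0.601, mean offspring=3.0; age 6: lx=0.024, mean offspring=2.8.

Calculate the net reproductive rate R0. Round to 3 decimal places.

lx·mx by age: 0, 0.981, 2.45, 2.305, 3.0459, 1.803, 0.0672
R0 = Σ lx·mx = 10.6521 → 10.652

10.652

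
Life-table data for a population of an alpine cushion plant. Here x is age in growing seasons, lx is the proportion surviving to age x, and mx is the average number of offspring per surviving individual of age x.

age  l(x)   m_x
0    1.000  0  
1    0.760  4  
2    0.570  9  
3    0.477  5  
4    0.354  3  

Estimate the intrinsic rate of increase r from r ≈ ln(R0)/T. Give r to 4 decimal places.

1.1533

R0 = Σ lx·mx = 0 + 3.04 + 5.13 + 2.385 + 1.062 = 11.617
Σ x·lx·mx = 24.703; T = 24.703/11.617 = 2.12645…
r ≈ ln(R0)/T = ln(11.617)/2.12645… = 1.153315… → 1.1533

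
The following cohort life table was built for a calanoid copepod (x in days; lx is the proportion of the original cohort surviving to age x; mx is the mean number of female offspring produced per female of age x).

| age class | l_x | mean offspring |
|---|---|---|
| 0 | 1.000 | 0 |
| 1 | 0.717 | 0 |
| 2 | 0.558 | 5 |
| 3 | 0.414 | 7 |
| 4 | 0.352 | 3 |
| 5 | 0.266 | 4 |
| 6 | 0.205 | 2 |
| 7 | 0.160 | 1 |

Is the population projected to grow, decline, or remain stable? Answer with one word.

growing

R0 = Σ lx·mx = 0 + 0 + 2.79 + 2.898 + 1.056 + 1.064 + 0.41 + 0.16 = 8.378
R0 > 1, so the population is growing.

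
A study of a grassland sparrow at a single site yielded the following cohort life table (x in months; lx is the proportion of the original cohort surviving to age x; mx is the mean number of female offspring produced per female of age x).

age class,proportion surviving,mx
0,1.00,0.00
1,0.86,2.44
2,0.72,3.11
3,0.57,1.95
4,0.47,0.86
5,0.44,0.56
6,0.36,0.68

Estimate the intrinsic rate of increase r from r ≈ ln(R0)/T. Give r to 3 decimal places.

R0 = Σ lx·mx = 0 + 2.0984 + 2.2392 + 1.1115 + 0.4042 + 0.2464 + 0.2448 = 6.3445
Σ x·lx·mx = 14.2289; T = 14.2289/6.3445 = 2.24271…
r ≈ ln(R0)/T = ln(6.3445)/2.24271… = 0.82382… → 0.824

0.824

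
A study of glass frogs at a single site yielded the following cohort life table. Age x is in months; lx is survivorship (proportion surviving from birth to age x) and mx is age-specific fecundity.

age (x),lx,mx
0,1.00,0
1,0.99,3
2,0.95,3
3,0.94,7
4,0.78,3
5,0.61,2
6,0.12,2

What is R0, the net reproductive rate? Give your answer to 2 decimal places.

lx·mx by age: 0, 2.97, 2.85, 6.58, 2.34, 1.22, 0.24
R0 = Σ lx·mx = 16.2 → 16.20

16.20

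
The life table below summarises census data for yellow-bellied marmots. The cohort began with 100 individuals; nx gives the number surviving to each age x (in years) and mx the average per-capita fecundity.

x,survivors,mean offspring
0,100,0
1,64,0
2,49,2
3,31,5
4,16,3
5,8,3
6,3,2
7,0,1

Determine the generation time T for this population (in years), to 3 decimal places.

lx = nx/n0 = nx/100: 1, 0.64, 0.49, 0.31, 0.16, 0.08, 0.03, 0
lx·mx: 0, 0, 0.98, 1.55, 0.48, 0.24, 0.06, 0 → R0 = 3.31
x·lx·mx: 0, 0, 1.96, 4.65, 1.92, 1.2, 0.36, 0 → Σ = 10.09
T = 10.09 / 3.31 = 3.048338… → 3.048

3.048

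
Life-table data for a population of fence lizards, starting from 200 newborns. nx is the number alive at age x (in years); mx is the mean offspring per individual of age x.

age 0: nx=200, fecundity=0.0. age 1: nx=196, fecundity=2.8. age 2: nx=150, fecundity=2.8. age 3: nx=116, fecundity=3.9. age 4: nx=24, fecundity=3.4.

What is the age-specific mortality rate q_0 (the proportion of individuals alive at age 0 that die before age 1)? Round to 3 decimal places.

lx = nx/n0 = nx/200: 1, 0.98, 0.75, 0.58, 0.12
q_0 = (l_0 − l_1) / l_0 = (1 − 0.98) / 1
     = 0.02 / 1 = 0.02 → 0.020

0.020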